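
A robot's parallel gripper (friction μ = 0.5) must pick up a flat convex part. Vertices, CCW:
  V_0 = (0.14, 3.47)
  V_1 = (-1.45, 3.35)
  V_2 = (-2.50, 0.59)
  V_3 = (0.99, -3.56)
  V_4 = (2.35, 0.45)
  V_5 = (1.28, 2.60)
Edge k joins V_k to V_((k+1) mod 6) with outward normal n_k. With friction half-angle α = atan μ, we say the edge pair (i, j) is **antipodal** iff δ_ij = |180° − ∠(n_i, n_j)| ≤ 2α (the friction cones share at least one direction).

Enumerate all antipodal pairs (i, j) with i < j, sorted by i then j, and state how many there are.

count = 4; pairs: (1,3), (1,4), (2,4), (2,5)

α = atan 0.5 = 26.57°;  2α = 53.13°
n_0 = (-0.0753, +0.9972)
n_1 = (-0.9346, +0.3556)
n_2 = (-0.7653, -0.6436)
n_3 = (+0.9470, -0.3212)
n_4 = (+0.8953, +0.4455)
n_5 = (+0.6067, +0.7950)
  (0,1): δ = 115.14°  ·
  (0,2): δ = 54.25°  ·
  (0,3): δ = 66.95°  ·
  (0,4): δ = 112.14°  ·
  (0,5): δ = 138.33°  ·
  (1,2): δ = 119.11°  ·
  (1,3): δ = 2.09°  ✓
  (1,4): δ = 47.29°  ✓
  (1,5): δ = 73.48°  ·
  (2,3): δ = 58.80°  ·
  (2,4): δ = 13.60°  ✓
  (2,5): δ = 12.59°  ✓
  (3,4): δ = 134.81°  ·
  (3,5): δ = 108.61°  ·
  (4,5): δ = 153.81°  ·
antipodal pairs: 4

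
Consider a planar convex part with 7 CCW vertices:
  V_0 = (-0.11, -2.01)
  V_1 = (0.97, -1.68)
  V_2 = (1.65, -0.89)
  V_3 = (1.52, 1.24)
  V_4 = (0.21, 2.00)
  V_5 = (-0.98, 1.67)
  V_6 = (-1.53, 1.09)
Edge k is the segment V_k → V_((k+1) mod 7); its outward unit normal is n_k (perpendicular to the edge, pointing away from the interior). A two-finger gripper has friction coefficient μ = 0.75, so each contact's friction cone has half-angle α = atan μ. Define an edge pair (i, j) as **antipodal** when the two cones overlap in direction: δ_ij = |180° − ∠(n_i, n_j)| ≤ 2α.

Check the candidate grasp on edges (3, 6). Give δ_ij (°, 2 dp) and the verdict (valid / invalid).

α = atan 0.75 = 36.87°;  2α = 73.74°
edge 3: e_3 = (-1.31, +0.76);  n_3 = (+0.5018, +0.8650)
edge 6: e_6 = (+1.42, -3.10);  n_6 = (-0.9092, -0.4165)
∠(n_3, n_6) = 144.73°
δ = |180° − 144.73°| = 35.27°
35.27° ≤ 2α = 73.74°  →  valid

δ = 35.27°, valid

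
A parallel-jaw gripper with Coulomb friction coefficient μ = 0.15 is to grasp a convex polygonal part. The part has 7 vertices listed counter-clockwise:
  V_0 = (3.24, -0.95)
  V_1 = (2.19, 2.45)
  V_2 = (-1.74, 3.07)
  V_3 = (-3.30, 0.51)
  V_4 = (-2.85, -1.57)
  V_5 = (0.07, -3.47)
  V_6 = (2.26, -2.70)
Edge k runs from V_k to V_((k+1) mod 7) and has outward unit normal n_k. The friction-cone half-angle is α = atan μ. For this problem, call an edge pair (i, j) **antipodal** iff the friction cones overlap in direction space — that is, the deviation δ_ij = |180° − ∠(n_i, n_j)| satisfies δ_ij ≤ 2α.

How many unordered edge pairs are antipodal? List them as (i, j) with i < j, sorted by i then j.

α = atan 0.15 = 8.53°;  2α = 17.06°
n_0 = (+0.9555, +0.2951)
n_1 = (+0.1558, +0.9878)
n_2 = (-0.8539, +0.5204)
n_3 = (-0.9774, -0.2115)
n_4 = (-0.5454, -0.8382)
n_5 = (+0.3317, -0.9434)
n_6 = (+0.8725, -0.4886)
  (0,1): δ = 116.13°  ·
  (0,2): δ = 48.52°  ·
  (0,3): δ = 4.95°  ✓
  (0,4): δ = 39.79°  ·
  (0,5): δ = 92.21°  ·
  (0,6): δ = 133.59°  ·
  (1,2): δ = 112.39°  ·
  (1,3): δ = 68.83°  ·
  (1,4): δ = 24.09°  ·
  (1,5): δ = 28.34°  ·
  (1,6): δ = 69.72°  ·
  (2,3): δ = 136.44°  ·
  (2,4): δ = 91.69°  ·
  (2,5): δ = 39.27°  ·
  (2,6): δ = 2.11°  ✓
  (3,4): δ = 135.26°  ·
  (3,5): δ = 82.84°  ·
  (3,6): δ = 41.46°  ·
  (4,5): δ = 127.58°  ·
  (4,6): δ = 86.20°  ·
  (5,6): δ = 138.62°  ·
antipodal pairs: 2

count = 2; pairs: (0,3), (2,6)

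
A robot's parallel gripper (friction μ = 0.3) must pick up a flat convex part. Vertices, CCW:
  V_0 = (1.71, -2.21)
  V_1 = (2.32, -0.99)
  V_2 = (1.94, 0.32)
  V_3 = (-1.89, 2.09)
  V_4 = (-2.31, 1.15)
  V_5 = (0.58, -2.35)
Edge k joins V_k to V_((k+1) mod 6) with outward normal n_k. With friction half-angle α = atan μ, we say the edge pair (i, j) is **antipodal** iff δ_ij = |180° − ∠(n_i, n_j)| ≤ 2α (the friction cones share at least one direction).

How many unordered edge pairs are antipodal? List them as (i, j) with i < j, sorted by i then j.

α = atan 0.3 = 16.70°;  2α = 33.40°
n_0 = (+0.8944, -0.4472)
n_1 = (+0.9604, +0.2786)
n_2 = (+0.4195, +0.9078)
n_3 = (-0.9130, +0.4079)
n_4 = (-0.7711, -0.6367)
n_5 = (+0.1230, -0.9924)
  (0,1): δ = 137.26°  ·
  (0,2): δ = 88.24°  ·
  (0,3): δ = 2.49°  ✓
  (0,4): δ = 66.11°  ·
  (0,5): δ = 123.63°  ·
  (1,2): δ = 130.98°  ·
  (1,3): δ = 40.25°  ·
  (1,4): δ = 23.37°  ✓
  (1,5): δ = 80.89°  ·
  (2,3): δ = 89.27°  ·
  (2,4): δ = 25.65°  ✓
  (2,5): δ = 31.87°  ✓
  (3,4): δ = 116.38°  ·
  (3,5): δ = 58.86°  ·
  (4,5): δ = 122.48°  ·
antipodal pairs: 4

count = 4; pairs: (0,3), (1,4), (2,4), (2,5)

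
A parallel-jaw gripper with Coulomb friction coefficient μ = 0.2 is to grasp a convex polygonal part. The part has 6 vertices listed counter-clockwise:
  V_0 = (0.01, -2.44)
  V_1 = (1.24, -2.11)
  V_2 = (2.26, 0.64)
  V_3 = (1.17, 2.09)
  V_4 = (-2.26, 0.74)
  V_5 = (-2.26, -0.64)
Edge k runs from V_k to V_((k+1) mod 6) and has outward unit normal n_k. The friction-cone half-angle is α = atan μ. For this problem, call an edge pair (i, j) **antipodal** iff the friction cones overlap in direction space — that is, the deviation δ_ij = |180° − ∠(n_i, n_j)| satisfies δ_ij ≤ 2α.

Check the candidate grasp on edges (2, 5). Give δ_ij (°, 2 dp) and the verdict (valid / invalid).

α = atan 0.2 = 11.31°;  2α = 22.62°
edge 2: e_2 = (-1.09, +1.45);  n_2 = (+0.7993, +0.6009)
edge 5: e_5 = (+2.27, -1.80);  n_5 = (-0.6213, -0.7836)
∠(n_2, n_5) = 165.35°
δ = |180° − 165.35°| = 14.65°
14.65° ≤ 2α = 22.62°  →  valid

δ = 14.65°, valid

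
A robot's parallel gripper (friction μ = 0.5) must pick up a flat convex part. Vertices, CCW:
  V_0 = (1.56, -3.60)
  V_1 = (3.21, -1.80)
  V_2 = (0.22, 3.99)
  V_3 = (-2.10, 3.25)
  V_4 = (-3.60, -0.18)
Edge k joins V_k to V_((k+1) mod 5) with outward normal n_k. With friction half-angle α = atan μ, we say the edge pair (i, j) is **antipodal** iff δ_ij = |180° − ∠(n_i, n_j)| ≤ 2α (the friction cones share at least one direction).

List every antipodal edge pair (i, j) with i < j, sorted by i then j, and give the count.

α = atan 0.5 = 26.57°;  2α = 53.13°
n_0 = (+0.7372, -0.6757)
n_1 = (+0.8885, +0.4588)
n_2 = (-0.3039, +0.9527)
n_3 = (-0.9162, +0.4007)
n_4 = (-0.5525, -0.8335)
  (0,1): δ = 110.18°  ·
  (0,2): δ = 29.80°  ✓
  (0,3): δ = 18.89°  ✓
  (0,4): δ = 98.97°  ·
  (1,2): δ = 99.62°  ·
  (1,3): δ = 50.93°  ✓
  (1,4): δ = 29.15°  ✓
  (2,3): δ = 131.31°  ·
  (2,4): δ = 51.23°  ✓
  (3,4): δ = 99.92°  ·
antipodal pairs: 5

count = 5; pairs: (0,2), (0,3), (1,3), (1,4), (2,4)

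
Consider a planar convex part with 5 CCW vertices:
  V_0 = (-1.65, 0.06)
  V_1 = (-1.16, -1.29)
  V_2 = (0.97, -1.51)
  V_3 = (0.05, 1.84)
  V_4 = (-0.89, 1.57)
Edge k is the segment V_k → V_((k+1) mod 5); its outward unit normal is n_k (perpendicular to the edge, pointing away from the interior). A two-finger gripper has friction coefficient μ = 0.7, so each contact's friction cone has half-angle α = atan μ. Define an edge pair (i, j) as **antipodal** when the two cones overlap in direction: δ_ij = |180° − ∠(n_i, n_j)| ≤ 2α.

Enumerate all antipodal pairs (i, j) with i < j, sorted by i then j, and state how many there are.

count = 5; pairs: (0,2), (1,2), (1,3), (1,4), (2,4)

α = atan 0.7 = 34.99°;  2α = 69.98°
n_0 = (-0.9400, -0.3412)
n_1 = (-0.1027, -0.9947)
n_2 = (+0.9643, +0.2648)
n_3 = (-0.2761, +0.9611)
n_4 = (-0.8932, +0.4496)
  (0,1): δ = 115.85°  ·
  (0,2): δ = 4.59°  ✓
  (0,3): δ = 86.08°  ·
  (0,4): δ = 133.33°  ·
  (1,2): δ = 68.75°  ✓
  (1,3): δ = 21.92°  ✓
  (1,4): δ = 69.18°  ✓
  (2,3): δ = 89.33°  ·
  (2,4): δ = 42.07°  ✓
  (3,4): δ = 132.74°  ·
antipodal pairs: 5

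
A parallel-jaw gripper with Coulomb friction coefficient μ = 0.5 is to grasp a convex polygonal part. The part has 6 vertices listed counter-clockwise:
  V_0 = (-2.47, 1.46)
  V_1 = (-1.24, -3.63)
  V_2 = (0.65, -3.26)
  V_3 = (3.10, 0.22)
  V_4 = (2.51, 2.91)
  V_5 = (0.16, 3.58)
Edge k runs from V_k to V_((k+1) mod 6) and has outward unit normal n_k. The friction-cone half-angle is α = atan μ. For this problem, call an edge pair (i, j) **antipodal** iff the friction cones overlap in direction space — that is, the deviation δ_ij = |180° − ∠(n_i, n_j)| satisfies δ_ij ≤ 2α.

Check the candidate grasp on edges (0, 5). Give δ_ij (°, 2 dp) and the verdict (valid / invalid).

α = atan 0.5 = 26.57°;  2α = 53.13°
edge 0: e_0 = (+1.23, -5.09);  n_0 = (-0.9720, -0.2349)
edge 5: e_5 = (-2.63, -2.12);  n_5 = (-0.6276, +0.7786)
∠(n_0, n_5) = 64.71°
δ = |180° − 64.71°| = 115.29°
115.29° > 2α = 53.13°  →  invalid

δ = 115.29°, invalid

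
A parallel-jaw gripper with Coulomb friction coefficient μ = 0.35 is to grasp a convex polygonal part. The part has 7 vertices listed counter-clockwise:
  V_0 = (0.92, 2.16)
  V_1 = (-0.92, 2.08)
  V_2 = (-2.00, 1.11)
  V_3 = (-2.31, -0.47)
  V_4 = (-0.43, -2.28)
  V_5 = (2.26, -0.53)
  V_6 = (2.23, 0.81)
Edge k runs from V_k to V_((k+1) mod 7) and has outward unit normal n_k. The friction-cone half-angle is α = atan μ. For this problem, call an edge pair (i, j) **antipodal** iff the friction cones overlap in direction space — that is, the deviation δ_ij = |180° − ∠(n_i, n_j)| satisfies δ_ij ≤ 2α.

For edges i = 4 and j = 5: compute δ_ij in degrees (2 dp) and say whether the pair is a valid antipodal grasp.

α = atan 0.35 = 19.29°;  2α = 38.58°
edge 4: e_4 = (+2.69, +1.75);  n_4 = (+0.5453, -0.8382)
edge 5: e_5 = (-0.03, +1.34);  n_5 = (+0.9997, +0.0224)
∠(n_4, n_5) = 58.24°
δ = |180° − 58.24°| = 121.76°
121.76° > 2α = 38.58°  →  invalid

δ = 121.76°, invalid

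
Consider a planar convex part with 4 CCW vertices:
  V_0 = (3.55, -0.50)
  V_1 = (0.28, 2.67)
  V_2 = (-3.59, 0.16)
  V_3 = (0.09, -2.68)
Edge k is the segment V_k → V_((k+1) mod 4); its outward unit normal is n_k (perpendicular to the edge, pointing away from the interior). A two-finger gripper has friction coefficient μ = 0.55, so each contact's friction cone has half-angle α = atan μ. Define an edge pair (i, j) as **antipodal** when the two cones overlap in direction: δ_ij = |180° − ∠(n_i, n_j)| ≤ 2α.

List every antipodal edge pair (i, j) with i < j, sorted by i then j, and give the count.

count = 2; pairs: (0,2), (1,3)

α = atan 0.55 = 28.81°;  2α = 57.62°
n_0 = (+0.6960, +0.7180)
n_1 = (-0.5441, +0.8390)
n_2 = (-0.6110, -0.7917)
n_3 = (+0.5331, -0.8461)
  (0,1): δ = 102.92°  ·
  (0,2): δ = 6.45°  ✓
  (0,3): δ = 76.32°  ·
  (1,2): δ = 70.63°  ·
  (1,3): δ = 0.75°  ✓
  (2,3): δ = 110.13°  ·
antipodal pairs: 2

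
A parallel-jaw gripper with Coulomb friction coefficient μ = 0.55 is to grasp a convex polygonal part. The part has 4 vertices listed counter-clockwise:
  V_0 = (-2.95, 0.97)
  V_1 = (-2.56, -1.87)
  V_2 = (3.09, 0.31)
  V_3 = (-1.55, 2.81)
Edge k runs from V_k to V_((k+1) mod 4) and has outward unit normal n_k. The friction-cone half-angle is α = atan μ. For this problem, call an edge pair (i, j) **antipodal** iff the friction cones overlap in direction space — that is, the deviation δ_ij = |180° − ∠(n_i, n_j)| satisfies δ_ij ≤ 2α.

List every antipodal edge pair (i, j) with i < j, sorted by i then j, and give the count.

count = 3; pairs: (0,2), (1,2), (1,3)

α = atan 0.55 = 28.81°;  2α = 57.62°
n_0 = (-0.9907, -0.1360)
n_1 = (+0.3600, -0.9330)
n_2 = (+0.4743, +0.8803)
n_3 = (-0.7958, +0.6055)
  (0,1): δ = 76.72°  ·
  (0,2): δ = 53.87°  ✓
  (0,3): δ = 134.91°  ·
  (1,2): δ = 49.41°  ✓
  (1,3): δ = 31.63°  ✓
  (2,3): δ = 98.95°  ·
antipodal pairs: 3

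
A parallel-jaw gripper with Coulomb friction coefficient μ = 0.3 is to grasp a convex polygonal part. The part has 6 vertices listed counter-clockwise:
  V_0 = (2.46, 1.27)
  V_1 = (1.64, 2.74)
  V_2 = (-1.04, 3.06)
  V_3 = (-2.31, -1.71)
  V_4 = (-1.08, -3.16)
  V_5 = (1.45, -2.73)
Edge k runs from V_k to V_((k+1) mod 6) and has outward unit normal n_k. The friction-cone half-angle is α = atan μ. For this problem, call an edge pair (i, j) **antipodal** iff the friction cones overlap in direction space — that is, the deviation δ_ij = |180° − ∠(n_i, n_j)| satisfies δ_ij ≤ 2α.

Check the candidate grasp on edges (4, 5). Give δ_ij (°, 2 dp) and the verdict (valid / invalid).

δ = 113.82°, invalid

α = atan 0.3 = 16.70°;  2α = 33.40°
edge 4: e_4 = (+2.53, +0.43);  n_4 = (+0.1676, -0.9859)
edge 5: e_5 = (+1.01, +4.00);  n_5 = (+0.9696, -0.2448)
∠(n_4, n_5) = 66.18°
δ = |180° − 66.18°| = 113.82°
113.82° > 2α = 33.40°  →  invalid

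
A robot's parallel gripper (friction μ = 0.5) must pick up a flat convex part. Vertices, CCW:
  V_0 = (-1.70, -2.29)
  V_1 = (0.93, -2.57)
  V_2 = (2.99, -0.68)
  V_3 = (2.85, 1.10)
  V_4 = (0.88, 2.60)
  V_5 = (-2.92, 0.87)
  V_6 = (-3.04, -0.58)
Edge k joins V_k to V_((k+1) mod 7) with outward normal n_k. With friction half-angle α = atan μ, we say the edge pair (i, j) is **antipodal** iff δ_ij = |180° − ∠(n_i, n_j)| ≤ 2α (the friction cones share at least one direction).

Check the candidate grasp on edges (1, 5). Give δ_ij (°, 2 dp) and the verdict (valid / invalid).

α = atan 0.5 = 26.57°;  2α = 53.13°
edge 1: e_1 = (+2.06, +1.89);  n_1 = (+0.6760, -0.7369)
edge 5: e_5 = (-0.12, -1.45);  n_5 = (-0.9966, +0.0825)
∠(n_1, n_5) = 137.27°
δ = |180° − 137.27°| = 42.73°
42.73° ≤ 2α = 53.13°  →  valid

δ = 42.73°, valid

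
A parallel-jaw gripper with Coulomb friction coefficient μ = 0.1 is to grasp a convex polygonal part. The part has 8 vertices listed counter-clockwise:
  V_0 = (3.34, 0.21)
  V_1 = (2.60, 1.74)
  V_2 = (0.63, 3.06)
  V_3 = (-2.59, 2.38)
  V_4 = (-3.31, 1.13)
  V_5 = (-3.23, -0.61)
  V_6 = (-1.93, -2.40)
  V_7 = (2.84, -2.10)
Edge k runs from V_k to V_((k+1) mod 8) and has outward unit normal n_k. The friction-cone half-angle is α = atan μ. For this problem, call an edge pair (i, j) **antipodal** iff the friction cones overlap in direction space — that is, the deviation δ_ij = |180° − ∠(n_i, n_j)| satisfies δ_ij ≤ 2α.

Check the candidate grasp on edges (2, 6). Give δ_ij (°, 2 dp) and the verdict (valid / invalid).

α = atan 0.1 = 5.71°;  2α = 11.42°
edge 2: e_2 = (-3.22, -0.68);  n_2 = (-0.2066, +0.9784)
edge 6: e_6 = (+4.77, +0.30);  n_6 = (+0.0628, -0.9980)
∠(n_2, n_6) = 171.67°
δ = |180° − 171.67°| = 8.33°
8.33° ≤ 2α = 11.42°  →  valid

δ = 8.33°, valid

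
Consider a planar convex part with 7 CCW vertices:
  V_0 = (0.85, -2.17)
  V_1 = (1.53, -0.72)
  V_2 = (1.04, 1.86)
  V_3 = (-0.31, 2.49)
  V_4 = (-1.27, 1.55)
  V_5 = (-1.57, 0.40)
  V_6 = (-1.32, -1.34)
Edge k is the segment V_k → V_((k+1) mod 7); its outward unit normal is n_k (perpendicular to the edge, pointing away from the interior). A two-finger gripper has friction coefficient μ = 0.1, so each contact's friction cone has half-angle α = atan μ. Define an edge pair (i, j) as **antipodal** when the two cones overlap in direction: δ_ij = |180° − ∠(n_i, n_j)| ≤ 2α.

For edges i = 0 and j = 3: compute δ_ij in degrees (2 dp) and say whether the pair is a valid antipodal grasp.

δ = 20.48°, invalid

α = atan 0.1 = 5.71°;  2α = 11.42°
edge 0: e_0 = (+0.68, +1.45);  n_0 = (+0.9054, -0.4246)
edge 3: e_3 = (-0.96, -0.94);  n_3 = (-0.6996, +0.7145)
∠(n_0, n_3) = 159.52°
δ = |180° − 159.52°| = 20.48°
20.48° > 2α = 11.42°  →  invalid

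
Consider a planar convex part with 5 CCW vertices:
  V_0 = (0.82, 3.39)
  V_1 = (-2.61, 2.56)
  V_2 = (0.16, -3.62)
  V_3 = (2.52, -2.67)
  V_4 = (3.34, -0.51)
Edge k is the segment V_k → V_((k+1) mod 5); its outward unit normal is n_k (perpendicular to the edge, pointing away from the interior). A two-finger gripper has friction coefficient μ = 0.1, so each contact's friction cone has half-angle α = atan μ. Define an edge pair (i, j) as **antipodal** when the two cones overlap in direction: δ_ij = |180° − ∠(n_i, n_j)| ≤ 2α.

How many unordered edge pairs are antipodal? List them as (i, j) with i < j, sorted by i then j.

count = 2; pairs: (0,2), (1,4)

α = atan 0.1 = 5.71°;  2α = 11.42°
n_0 = (-0.2352, +0.9719)
n_1 = (-0.9125, -0.4090)
n_2 = (+0.3734, -0.9277)
n_3 = (+0.9349, -0.3549)
n_4 = (+0.8399, +0.5427)
  (0,1): δ = 79.46°  ·
  (0,2): δ = 8.32°  ✓
  (0,3): δ = 55.61°  ·
  (0,4): δ = 109.27°  ·
  (1,2): δ = 92.22°  ·
  (1,3): δ = 44.93°  ·
  (1,4): δ = 8.73°  ✓
  (2,3): δ = 132.72°  ·
  (2,4): δ = 79.06°  ·
  (3,4): δ = 126.34°  ·
antipodal pairs: 2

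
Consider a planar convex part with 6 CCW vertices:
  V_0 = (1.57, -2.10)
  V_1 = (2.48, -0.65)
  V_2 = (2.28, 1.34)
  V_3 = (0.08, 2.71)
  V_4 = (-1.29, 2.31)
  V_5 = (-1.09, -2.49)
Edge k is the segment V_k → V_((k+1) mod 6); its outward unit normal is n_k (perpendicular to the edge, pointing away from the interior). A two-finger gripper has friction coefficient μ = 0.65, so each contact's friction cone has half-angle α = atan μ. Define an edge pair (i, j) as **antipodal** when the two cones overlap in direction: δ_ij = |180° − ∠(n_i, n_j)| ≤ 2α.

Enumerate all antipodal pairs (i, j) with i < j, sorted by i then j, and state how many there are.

count = 6; pairs: (0,3), (0,4), (1,4), (2,4), (2,5), (3,5)

α = atan 0.65 = 33.02°;  2α = 66.05°
n_0 = (+0.8470, -0.5316)
n_1 = (+0.9950, +0.1000)
n_2 = (+0.5286, +0.8489)
n_3 = (-0.2803, +0.9599)
n_4 = (-0.9991, -0.0416)
n_5 = (+0.1451, -0.9894)
  (0,1): δ = 142.15°  ·
  (0,2): δ = 89.80°  ·
  (0,3): δ = 41.61°  ✓
  (0,4): δ = 34.50°  ✓
  (0,5): δ = 130.45°  ·
  (1,2): δ = 127.65°  ·
  (1,3): δ = 79.46°  ·
  (1,4): δ = 3.35°  ✓
  (1,5): δ = 92.60°  ·
  (2,3): δ = 131.81°  ·
  (2,4): δ = 55.70°  ✓
  (2,5): δ = 40.25°  ✓
  (3,4): δ = 103.89°  ·
  (3,5): δ = 7.94°  ✓
  (4,5): δ = 84.04°  ·
antipodal pairs: 6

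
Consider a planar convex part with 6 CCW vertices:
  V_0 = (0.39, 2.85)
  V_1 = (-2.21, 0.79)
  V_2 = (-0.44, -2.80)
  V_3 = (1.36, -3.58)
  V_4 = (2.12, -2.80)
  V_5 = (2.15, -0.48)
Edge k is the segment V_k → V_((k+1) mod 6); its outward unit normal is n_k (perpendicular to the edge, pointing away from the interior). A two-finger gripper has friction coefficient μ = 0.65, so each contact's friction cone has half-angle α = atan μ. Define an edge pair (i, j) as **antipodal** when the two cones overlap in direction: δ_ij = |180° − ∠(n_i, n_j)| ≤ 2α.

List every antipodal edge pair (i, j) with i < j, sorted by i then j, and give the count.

count = 6; pairs: (0,2), (0,3), (0,4), (1,4), (1,5), (2,5)

α = atan 0.65 = 33.02°;  2α = 66.05°
n_0 = (-0.6210, +0.7838)
n_1 = (-0.8969, -0.4422)
n_2 = (-0.3976, -0.9176)
n_3 = (+0.7162, -0.6979)
n_4 = (+0.9999, -0.0129)
n_5 = (+0.8841, +0.4673)
  (0,1): δ = 102.15°  ·
  (0,2): δ = 61.82°  ✓
  (0,3): δ = 7.35°  ✓
  (0,4): δ = 50.87°  ✓
  (0,5): δ = 79.47°  ·
  (1,2): δ = 139.67°  ·
  (1,3): δ = 70.50°  ·
  (1,4): δ = 26.99°  ✓
  (1,5): δ = 1.61°  ✓
  (2,3): δ = 110.83°  ·
  (2,4): δ = 67.31°  ·
  (2,5): δ = 38.71°  ✓
  (3,4): δ = 136.48°  ·
  (3,5): δ = 107.89°  ·
  (4,5): δ = 151.40°  ·
antipodal pairs: 6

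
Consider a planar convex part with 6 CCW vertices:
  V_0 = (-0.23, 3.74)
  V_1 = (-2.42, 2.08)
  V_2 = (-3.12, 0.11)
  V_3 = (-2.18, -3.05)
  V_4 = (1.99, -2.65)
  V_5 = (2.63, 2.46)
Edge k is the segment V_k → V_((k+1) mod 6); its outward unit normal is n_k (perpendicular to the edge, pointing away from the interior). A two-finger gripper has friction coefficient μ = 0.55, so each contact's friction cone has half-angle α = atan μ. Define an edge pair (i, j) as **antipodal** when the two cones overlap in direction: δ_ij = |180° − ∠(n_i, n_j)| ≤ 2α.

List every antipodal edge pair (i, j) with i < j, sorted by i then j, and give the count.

α = atan 0.55 = 28.81°;  2α = 57.62°
n_0 = (-0.6041, +0.7969)
n_1 = (-0.9423, +0.3348)
n_2 = (-0.9585, -0.2851)
n_3 = (+0.0955, -0.9954)
n_4 = (+0.9922, -0.1243)
n_5 = (+0.4085, +0.9128)
  (0,1): δ = 146.72°  ·
  (0,2): δ = 110.60°  ·
  (0,3): δ = 31.68°  ✓
  (0,4): δ = 45.70°  ✓
  (0,5): δ = 118.73°  ·
  (1,2): δ = 143.87°  ·
  (1,3): δ = 64.96°  ·
  (1,4): δ = 12.42°  ✓
  (1,5): δ = 85.45°  ·
  (2,3): δ = 101.09°  ·
  (2,4): δ = 23.70°  ✓
  (2,5): δ = 49.32°  ✓
  (3,4): δ = 102.62°  ·
  (3,5): δ = 29.59°  ✓
  (4,5): δ = 106.97°  ·
antipodal pairs: 6

count = 6; pairs: (0,3), (0,4), (1,4), (2,4), (2,5), (3,5)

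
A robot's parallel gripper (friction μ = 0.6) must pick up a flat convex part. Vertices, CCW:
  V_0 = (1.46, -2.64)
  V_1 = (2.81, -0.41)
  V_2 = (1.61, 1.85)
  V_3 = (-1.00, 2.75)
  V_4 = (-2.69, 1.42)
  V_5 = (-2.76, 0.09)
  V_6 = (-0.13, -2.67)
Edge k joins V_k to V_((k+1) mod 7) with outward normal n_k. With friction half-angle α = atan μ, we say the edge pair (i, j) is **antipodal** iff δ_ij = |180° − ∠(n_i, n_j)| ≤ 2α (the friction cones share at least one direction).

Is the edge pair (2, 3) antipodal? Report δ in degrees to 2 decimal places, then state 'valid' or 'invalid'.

α = atan 0.6 = 30.96°;  2α = 61.93°
edge 2: e_2 = (-2.61, +0.90);  n_2 = (+0.3260, +0.9454)
edge 3: e_3 = (-1.69, -1.33);  n_3 = (-0.6184, +0.7858)
∠(n_2, n_3) = 57.23°
δ = |180° − 57.23°| = 122.77°
122.77° > 2α = 61.93°  →  invalid

δ = 122.77°, invalid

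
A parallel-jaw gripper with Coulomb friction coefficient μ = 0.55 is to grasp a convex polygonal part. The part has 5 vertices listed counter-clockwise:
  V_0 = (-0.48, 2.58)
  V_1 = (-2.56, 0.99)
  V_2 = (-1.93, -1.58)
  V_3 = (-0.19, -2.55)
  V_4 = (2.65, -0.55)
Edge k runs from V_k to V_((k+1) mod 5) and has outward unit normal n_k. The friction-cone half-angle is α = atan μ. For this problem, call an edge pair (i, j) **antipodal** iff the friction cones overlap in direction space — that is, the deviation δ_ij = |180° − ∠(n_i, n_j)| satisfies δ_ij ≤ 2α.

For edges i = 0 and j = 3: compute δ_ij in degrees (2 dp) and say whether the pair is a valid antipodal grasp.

δ = 2.24°, valid

α = atan 0.55 = 28.81°;  2α = 57.62°
edge 0: e_0 = (-2.08, -1.59);  n_0 = (-0.6073, +0.7945)
edge 3: e_3 = (+2.84, +2.00);  n_3 = (+0.5758, -0.8176)
∠(n_0, n_3) = 177.76°
δ = |180° − 177.76°| = 2.24°
2.24° ≤ 2α = 57.62°  →  valid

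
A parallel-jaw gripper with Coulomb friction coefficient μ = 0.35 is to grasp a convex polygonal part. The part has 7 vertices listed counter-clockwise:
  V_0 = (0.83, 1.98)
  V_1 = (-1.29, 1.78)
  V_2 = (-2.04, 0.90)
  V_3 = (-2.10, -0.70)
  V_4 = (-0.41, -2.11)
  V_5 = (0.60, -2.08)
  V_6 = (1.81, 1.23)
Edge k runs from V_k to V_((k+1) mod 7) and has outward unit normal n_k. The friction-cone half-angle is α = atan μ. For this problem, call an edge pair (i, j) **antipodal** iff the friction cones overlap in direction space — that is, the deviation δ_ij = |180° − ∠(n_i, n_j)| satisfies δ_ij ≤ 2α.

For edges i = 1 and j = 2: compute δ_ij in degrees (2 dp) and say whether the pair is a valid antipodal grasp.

δ = 141.71°, invalid

α = atan 0.35 = 19.29°;  2α = 38.58°
edge 1: e_1 = (-0.75, -0.88);  n_1 = (-0.7611, +0.6487)
edge 2: e_2 = (-0.06, -1.60);  n_2 = (-0.9993, +0.0375)
∠(n_1, n_2) = 38.29°
δ = |180° − 38.29°| = 141.71°
141.71° > 2α = 38.58°  →  invalid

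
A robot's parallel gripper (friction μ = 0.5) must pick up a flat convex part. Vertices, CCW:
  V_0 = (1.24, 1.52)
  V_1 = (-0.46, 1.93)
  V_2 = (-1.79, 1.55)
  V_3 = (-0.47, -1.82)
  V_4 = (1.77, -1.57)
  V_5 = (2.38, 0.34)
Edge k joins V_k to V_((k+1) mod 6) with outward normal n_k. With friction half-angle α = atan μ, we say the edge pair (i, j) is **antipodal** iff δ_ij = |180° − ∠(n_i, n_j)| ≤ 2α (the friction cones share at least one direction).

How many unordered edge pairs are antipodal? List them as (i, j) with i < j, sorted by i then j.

count = 5; pairs: (0,3), (1,3), (2,4), (2,5), (3,5)

α = atan 0.5 = 26.57°;  2α = 53.13°
n_0 = (+0.2345, +0.9721)
n_1 = (-0.2747, +0.9615)
n_2 = (-0.9311, -0.3647)
n_3 = (+0.1109, -0.9938)
n_4 = (+0.9526, -0.3042)
n_5 = (+0.7192, +0.6948)
  (0,1): δ = 150.50°  ·
  (0,2): δ = 55.05°  ·
  (0,3): δ = 19.93°  ✓
  (0,4): δ = 85.85°  ·
  (0,5): δ = 147.57°  ·
  (1,2): δ = 84.56°  ·
  (1,3): δ = 9.58°  ✓
  (1,4): δ = 56.34°  ·
  (1,5): δ = 118.07°  ·
  (2,3): δ = 105.02°  ·
  (2,4): δ = 39.10°  ✓
  (2,5): δ = 22.62°  ✓
  (3,4): δ = 114.08°  ·
  (3,5): δ = 52.36°  ✓
  (4,5): δ = 118.28°  ·
antipodal pairs: 5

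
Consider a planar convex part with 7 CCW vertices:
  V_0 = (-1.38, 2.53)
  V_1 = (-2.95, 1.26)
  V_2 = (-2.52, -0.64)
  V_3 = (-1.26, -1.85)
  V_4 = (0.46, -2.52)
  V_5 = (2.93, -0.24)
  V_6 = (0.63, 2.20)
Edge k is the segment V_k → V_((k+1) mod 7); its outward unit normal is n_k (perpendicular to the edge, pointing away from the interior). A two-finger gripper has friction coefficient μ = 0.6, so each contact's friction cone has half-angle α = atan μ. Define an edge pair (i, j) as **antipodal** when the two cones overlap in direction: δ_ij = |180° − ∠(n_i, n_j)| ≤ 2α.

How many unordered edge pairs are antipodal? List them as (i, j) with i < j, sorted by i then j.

α = atan 0.6 = 30.96°;  2α = 61.93°
n_0 = (-0.6289, +0.7775)
n_1 = (-0.9753, -0.2207)
n_2 = (-0.6927, -0.7213)
n_3 = (-0.3630, -0.9318)
n_4 = (+0.6783, -0.7348)
n_5 = (+0.7277, +0.6859)
n_6 = (+0.1620, +0.9868)
  (0,1): δ = 116.22°  ·
  (0,2): δ = 82.81°  ·
  (0,3): δ = 60.25°  ✓
  (0,4): δ = 3.74°  ✓
  (0,5): δ = 94.34°  ·
  (0,6): δ = 131.71°  ·
  (1,2): δ = 146.59°  ·
  (1,3): δ = 124.03°  ·
  (1,4): δ = 60.04°  ✓
  (1,5): δ = 30.56°  ✓
  (1,6): δ = 67.92°  ·
  (2,3): δ = 157.44°  ·
  (2,4): δ = 93.45°  ·
  (2,5): δ = 2.85°  ✓
  (2,6): δ = 34.52°  ✓
  (3,4): δ = 116.01°  ·
  (3,5): δ = 25.41°  ✓
  (3,6): δ = 11.96°  ✓
  (4,5): δ = 89.40°  ·
  (4,6): δ = 52.03°  ✓
  (5,6): δ = 142.63°  ·
antipodal pairs: 9

count = 9; pairs: (0,3), (0,4), (1,4), (1,5), (2,5), (2,6), (3,5), (3,6), (4,6)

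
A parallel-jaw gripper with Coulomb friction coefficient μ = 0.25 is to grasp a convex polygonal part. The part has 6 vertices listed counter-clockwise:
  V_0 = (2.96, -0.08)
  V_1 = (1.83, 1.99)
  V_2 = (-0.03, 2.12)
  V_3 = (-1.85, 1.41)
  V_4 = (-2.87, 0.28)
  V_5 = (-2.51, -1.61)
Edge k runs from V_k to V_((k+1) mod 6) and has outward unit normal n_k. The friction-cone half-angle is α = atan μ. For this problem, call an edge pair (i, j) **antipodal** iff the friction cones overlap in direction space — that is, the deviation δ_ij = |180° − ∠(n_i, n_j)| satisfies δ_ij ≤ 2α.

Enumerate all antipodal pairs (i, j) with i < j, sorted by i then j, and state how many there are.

count = 3; pairs: (0,4), (1,5), (2,5)

α = atan 0.25 = 14.04°;  2α = 28.07°
n_0 = (+0.8777, +0.4791)
n_1 = (+0.0697, +0.9976)
n_2 = (-0.3634, +0.9316)
n_3 = (-0.7423, +0.6701)
n_4 = (-0.9823, -0.1871)
n_5 = (+0.2694, -0.9630)
  (0,1): δ = 122.63°  ·
  (0,2): δ = 97.32°  ·
  (0,3): δ = 70.70°  ·
  (0,4): δ = 17.85°  ✓
  (0,5): δ = 77.00°  ·
  (1,2): δ = 154.69°  ·
  (1,3): δ = 128.07°  ·
  (1,4): δ = 75.22°  ·
  (1,5): δ = 19.62°  ✓
  (2,3): δ = 153.38°  ·
  (2,4): δ = 100.53°  ·
  (2,5): δ = 5.68°  ✓
  (3,4): δ = 127.14°  ·
  (3,5): δ = 32.30°  ·
  (4,5): δ = 85.16°  ·
antipodal pairs: 3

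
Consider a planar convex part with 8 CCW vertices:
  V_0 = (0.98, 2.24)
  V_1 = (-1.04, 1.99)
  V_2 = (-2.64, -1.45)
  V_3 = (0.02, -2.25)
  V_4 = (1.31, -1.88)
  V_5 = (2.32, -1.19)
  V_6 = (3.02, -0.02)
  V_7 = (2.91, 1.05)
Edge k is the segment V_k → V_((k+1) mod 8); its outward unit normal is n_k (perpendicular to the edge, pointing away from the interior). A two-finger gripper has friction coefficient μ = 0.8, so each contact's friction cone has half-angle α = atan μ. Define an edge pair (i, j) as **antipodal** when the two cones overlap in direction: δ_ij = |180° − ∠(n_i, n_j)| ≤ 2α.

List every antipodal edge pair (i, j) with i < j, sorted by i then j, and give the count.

count = 12; pairs: (0,2), (0,3), (0,4), (0,5), (1,3), (1,4), (1,5), (1,6), (2,6), (2,7), (3,7), (4,7)

α = atan 0.8 = 38.66°;  2α = 77.32°
n_0 = (-0.1228, +0.9924)
n_1 = (-0.9067, +0.4217)
n_2 = (-0.2880, -0.9576)
n_3 = (+0.2757, -0.9612)
n_4 = (+0.5641, -0.8257)
n_5 = (+0.8581, -0.5134)
n_6 = (+0.9948, +0.1023)
n_7 = (+0.5248, +0.8512)
  (0,1): δ = 122.00°  ·
  (0,2): δ = 23.79°  ✓
  (0,3): δ = 8.95°  ✓
  (0,4): δ = 27.28°  ✓
  (0,5): δ = 52.05°  ✓
  (0,6): δ = 88.81°  ·
  (0,7): δ = 141.29°  ·
  (1,2): δ = 81.79°  ·
  (1,3): δ = 49.05°  ✓
  (1,4): δ = 30.72°  ✓
  (1,5): δ = 5.95°  ✓
  (1,6): δ = 30.81°  ✓
  (1,7): δ = 83.29°  ·
  (2,3): δ = 147.26°  ·
  (2,4): δ = 128.92°  ·
  (2,5): δ = 104.15°  ·
  (2,6): δ = 67.39°  ✓
  (2,7): δ = 14.92°  ✓
  (3,4): δ = 161.66°  ·
  (3,5): δ = 136.90°  ·
  (3,6): δ = 100.13°  ·
  (3,7): δ = 47.66°  ✓
  (4,5): δ = 155.23°  ·
  (4,6): δ = 118.47°  ·
  (4,7): δ = 66.00°  ✓
  (5,6): δ = 143.24°  ·
  (5,7): δ = 90.77°  ·
  (6,7): δ = 127.53°  ·
antipodal pairs: 12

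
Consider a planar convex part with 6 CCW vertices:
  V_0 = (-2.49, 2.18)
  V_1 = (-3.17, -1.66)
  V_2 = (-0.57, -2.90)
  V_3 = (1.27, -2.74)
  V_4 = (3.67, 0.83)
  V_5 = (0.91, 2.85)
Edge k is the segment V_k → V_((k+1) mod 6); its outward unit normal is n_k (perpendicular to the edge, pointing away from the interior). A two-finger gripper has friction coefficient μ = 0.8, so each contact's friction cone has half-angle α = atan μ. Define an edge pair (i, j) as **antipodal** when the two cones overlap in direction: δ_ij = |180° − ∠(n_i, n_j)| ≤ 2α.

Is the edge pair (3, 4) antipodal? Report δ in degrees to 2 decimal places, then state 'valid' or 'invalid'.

δ = 92.29°, invalid

α = atan 0.8 = 38.66°;  2α = 77.32°
edge 3: e_3 = (+2.40, +3.57);  n_3 = (+0.8299, -0.5579)
edge 4: e_4 = (-2.76, +2.02);  n_4 = (+0.5906, +0.8070)
∠(n_3, n_4) = 87.71°
δ = |180° − 87.71°| = 92.29°
92.29° > 2α = 77.32°  →  invalid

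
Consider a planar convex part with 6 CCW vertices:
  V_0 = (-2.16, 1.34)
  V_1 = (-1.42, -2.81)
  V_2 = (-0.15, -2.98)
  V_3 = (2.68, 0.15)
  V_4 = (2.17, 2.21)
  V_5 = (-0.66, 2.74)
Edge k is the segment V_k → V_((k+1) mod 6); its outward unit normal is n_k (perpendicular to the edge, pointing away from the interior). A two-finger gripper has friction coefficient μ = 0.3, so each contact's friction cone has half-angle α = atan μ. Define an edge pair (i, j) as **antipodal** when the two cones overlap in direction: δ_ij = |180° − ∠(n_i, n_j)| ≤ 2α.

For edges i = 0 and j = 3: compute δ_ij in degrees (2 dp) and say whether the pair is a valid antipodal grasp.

δ = 3.79°, valid

α = atan 0.3 = 16.70°;  2α = 33.40°
edge 0: e_0 = (+0.74, -4.15);  n_0 = (-0.9845, -0.1755)
edge 3: e_3 = (-0.51, +2.06);  n_3 = (+0.9707, +0.2403)
∠(n_0, n_3) = 176.21°
δ = |180° − 176.21°| = 3.79°
3.79° ≤ 2α = 33.40°  →  valid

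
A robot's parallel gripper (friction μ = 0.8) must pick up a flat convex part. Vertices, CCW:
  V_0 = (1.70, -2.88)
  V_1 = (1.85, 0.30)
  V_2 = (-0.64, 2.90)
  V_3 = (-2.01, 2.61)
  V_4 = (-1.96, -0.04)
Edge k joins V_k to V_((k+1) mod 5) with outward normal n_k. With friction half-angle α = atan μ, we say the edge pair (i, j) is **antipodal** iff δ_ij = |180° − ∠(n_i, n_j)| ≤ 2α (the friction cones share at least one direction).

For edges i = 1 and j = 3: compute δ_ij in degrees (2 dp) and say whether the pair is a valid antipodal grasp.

α = atan 0.8 = 38.66°;  2α = 77.32°
edge 1: e_1 = (-2.49, +2.60);  n_1 = (+0.7222, +0.6917)
edge 3: e_3 = (+0.05, -2.65);  n_3 = (-0.9998, -0.0189)
∠(n_1, n_3) = 137.32°
δ = |180° − 137.32°| = 42.68°
42.68° ≤ 2α = 77.32°  →  valid

δ = 42.68°, valid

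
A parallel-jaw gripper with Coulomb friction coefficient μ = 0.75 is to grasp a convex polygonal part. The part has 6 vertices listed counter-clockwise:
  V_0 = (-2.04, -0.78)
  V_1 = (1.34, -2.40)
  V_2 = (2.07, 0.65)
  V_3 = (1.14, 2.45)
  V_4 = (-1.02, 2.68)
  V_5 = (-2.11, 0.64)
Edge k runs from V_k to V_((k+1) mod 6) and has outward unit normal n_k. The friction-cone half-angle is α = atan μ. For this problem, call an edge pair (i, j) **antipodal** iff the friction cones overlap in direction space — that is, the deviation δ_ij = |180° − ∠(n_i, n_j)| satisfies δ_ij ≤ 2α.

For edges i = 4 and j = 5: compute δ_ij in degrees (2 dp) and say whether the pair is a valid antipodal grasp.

α = atan 0.75 = 36.87°;  2α = 73.74°
edge 4: e_4 = (-1.09, -2.04);  n_4 = (-0.8820, +0.4713)
edge 5: e_5 = (+0.07, -1.42);  n_5 = (-0.9988, -0.0492)
∠(n_4, n_5) = 30.94°
δ = |180° − 30.94°| = 149.06°
149.06° > 2α = 73.74°  →  invalid

δ = 149.06°, invalid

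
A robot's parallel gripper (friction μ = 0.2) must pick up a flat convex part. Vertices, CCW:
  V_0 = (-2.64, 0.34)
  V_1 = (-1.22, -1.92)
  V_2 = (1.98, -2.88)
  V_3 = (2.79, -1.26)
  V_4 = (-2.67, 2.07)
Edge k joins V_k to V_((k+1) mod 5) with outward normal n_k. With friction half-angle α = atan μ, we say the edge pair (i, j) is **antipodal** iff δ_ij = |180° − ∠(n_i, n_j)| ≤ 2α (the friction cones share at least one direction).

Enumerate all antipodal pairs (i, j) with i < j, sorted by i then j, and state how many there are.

count = 1; pairs: (1,3)

α = atan 0.2 = 11.31°;  2α = 22.62°
n_0 = (-0.8467, -0.5320)
n_1 = (-0.2873, -0.9578)
n_2 = (+0.8944, -0.4472)
n_3 = (+0.5207, +0.8537)
n_4 = (-0.9998, -0.0173)
  (0,1): δ = 138.84°  ·
  (0,2): δ = 58.71°  ·
  (0,3): δ = 26.48°  ·
  (0,4): δ = 148.85°  ·
  (1,2): δ = 99.87°  ·
  (1,3): δ = 14.68°  ✓
  (1,4): δ = 107.69°  ·
  (2,3): δ = 94.81°  ·
  (2,4): δ = 27.56°  ·
  (3,4): δ = 57.63°  ·
antipodal pairs: 1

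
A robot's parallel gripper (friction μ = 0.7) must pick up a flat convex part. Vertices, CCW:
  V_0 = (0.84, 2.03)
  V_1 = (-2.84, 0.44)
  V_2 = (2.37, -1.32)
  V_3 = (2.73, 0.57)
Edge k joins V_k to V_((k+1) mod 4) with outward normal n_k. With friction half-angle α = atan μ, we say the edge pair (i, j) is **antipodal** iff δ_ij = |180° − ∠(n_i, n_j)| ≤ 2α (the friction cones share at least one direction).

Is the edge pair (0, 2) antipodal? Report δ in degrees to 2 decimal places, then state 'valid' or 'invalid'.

α = atan 0.7 = 34.99°;  2α = 69.98°
edge 0: e_0 = (-3.68, -1.59);  n_0 = (-0.3966, +0.9180)
edge 2: e_2 = (+0.36, +1.89);  n_2 = (+0.9823, -0.1871)
∠(n_0, n_2) = 124.15°
δ = |180° − 124.15°| = 55.85°
55.85° ≤ 2α = 69.98°  →  valid

δ = 55.85°, valid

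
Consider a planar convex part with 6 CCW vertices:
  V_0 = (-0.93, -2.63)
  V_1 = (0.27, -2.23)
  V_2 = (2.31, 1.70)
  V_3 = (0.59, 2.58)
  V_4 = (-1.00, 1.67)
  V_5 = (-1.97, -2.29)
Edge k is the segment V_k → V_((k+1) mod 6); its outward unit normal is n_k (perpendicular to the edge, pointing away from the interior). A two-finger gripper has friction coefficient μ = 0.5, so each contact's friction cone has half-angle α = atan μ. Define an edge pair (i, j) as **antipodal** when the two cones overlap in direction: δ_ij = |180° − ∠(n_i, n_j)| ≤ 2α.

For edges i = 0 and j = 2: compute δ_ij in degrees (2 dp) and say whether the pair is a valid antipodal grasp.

α = atan 0.5 = 26.57°;  2α = 53.13°
edge 0: e_0 = (+1.20, +0.40);  n_0 = (+0.3162, -0.9487)
edge 2: e_2 = (-1.72, +0.88);  n_2 = (+0.4555, +0.8902)
∠(n_0, n_2) = 134.47°
δ = |180° − 134.47°| = 45.53°
45.53° ≤ 2α = 53.13°  →  valid

δ = 45.53°, valid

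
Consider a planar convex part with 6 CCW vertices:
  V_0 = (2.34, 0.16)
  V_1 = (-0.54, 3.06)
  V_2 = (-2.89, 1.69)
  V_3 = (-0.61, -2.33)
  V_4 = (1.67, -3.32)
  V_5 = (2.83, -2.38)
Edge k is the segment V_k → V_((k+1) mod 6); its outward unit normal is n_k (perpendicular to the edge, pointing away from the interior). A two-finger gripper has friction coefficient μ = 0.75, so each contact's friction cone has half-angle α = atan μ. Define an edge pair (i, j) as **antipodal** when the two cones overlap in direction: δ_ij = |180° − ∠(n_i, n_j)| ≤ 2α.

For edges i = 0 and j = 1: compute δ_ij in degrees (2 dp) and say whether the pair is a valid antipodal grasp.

α = atan 0.75 = 36.87°;  2α = 73.74°
edge 0: e_0 = (-2.88, +2.90);  n_0 = (+0.7095, +0.7047)
edge 1: e_1 = (-2.35, -1.37);  n_1 = (-0.5036, +0.8639)
∠(n_0, n_1) = 75.44°
δ = |180° − 75.44°| = 104.56°
104.56° > 2α = 73.74°  →  invalid

δ = 104.56°, invalid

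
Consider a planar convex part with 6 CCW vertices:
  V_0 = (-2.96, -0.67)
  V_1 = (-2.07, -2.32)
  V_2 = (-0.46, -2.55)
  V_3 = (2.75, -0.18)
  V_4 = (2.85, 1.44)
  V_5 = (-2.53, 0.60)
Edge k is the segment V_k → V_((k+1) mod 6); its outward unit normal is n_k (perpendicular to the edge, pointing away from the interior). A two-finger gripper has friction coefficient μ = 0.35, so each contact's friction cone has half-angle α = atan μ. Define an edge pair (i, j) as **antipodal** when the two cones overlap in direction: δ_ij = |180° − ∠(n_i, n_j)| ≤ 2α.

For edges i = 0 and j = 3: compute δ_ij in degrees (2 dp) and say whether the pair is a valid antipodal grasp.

δ = 31.87°, valid

α = atan 0.35 = 19.29°;  2α = 38.58°
edge 0: e_0 = (+0.89, -1.65);  n_0 = (-0.8801, -0.4747)
edge 3: e_3 = (+0.10, +1.62);  n_3 = (+0.9981, -0.0616)
∠(n_0, n_3) = 148.13°
δ = |180° − 148.13°| = 31.87°
31.87° ≤ 2α = 38.58°  →  valid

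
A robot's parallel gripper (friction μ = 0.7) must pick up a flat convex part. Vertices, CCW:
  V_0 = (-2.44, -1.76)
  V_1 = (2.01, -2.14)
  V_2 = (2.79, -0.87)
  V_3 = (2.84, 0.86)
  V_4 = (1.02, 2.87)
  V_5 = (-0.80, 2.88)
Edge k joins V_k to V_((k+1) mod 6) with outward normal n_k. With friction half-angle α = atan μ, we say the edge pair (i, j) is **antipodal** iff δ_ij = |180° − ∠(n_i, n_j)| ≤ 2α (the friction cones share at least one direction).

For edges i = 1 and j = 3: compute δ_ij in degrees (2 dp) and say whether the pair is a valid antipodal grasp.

δ = 106.28°, invalid

α = atan 0.7 = 34.99°;  2α = 69.98°
edge 1: e_1 = (+0.78, +1.27);  n_1 = (+0.8521, -0.5233)
edge 3: e_3 = (-1.82, +2.01);  n_3 = (+0.7413, +0.6712)
∠(n_1, n_3) = 73.72°
δ = |180° − 73.72°| = 106.28°
106.28° > 2α = 69.98°  →  invalid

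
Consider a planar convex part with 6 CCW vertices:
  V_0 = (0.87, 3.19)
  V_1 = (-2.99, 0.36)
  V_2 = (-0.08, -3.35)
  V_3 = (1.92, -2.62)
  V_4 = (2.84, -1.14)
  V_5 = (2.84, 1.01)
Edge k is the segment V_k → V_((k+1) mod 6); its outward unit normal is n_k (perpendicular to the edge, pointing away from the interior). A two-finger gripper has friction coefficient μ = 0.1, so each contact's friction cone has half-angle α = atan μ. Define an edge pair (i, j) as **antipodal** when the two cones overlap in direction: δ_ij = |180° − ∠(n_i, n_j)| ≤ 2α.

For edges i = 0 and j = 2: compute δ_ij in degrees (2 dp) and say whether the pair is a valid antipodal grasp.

α = atan 0.1 = 5.71°;  2α = 11.42°
edge 0: e_0 = (-3.86, -2.83);  n_0 = (-0.5913, +0.8065)
edge 2: e_2 = (+2.00, +0.73);  n_2 = (+0.3429, -0.9394)
∠(n_0, n_2) = 163.80°
δ = |180° − 163.80°| = 16.20°
16.20° > 2α = 11.42°  →  invalid

δ = 16.20°, invalid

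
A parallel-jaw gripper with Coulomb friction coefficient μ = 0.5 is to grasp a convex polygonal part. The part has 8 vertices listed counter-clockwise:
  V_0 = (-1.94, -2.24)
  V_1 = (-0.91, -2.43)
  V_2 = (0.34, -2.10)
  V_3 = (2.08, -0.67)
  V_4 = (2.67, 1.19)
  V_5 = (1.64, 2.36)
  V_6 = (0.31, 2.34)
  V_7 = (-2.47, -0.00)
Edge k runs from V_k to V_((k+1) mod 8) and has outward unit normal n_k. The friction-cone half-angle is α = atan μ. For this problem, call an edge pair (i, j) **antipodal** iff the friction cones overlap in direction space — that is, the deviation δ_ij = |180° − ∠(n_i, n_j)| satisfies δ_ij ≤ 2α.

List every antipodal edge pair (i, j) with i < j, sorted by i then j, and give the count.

count = 10; pairs: (0,4), (0,5), (0,6), (1,5), (1,6), (2,5), (2,6), (3,6), (3,7), (4,7)

α = atan 0.5 = 26.57°;  2α = 53.13°
n_0 = (-0.1814, -0.9834)
n_1 = (+0.2553, -0.9669)
n_2 = (+0.6349, -0.7726)
n_3 = (+0.9532, -0.3024)
n_4 = (+0.7506, +0.6608)
n_5 = (-0.0150, +0.9999)
n_6 = (-0.6440, +0.7651)
n_7 = (-0.9731, -0.2302)
  (0,1): δ = 154.76°  ·
  (0,2): δ = 130.13°  ·
  (0,3): δ = 97.15°  ·
  (0,4): δ = 38.19°  ✓
  (0,5): δ = 11.31°  ✓
  (0,6): δ = 50.54°  ✓
  (0,7): δ = 113.76°  ·
  (1,2): δ = 155.37°  ·
  (1,3): δ = 122.39°  ·
  (1,4): δ = 63.43°  ·
  (1,5): δ = 13.93°  ✓
  (1,6): δ = 25.30°  ✓
  (1,7): δ = 88.52°  ·
  (2,3): δ = 147.01°  ·
  (2,4): δ = 88.06°  ·
  (2,5): δ = 38.55°  ✓
  (2,6): δ = 0.67°  ✓
  (2,7): δ = 63.90°  ·
  (3,4): δ = 121.04°  ·
  (3,5): δ = 71.54°  ·
  (3,6): δ = 32.31°  ✓
  (3,7): δ = 30.91°  ✓
  (4,5): δ = 130.50°  ·
  (4,6): δ = 91.27°  ·
  (4,7): δ = 28.05°  ✓
  (5,6): δ = 140.77°  ·
  (5,7): δ = 77.55°  ·
  (6,7): δ = 116.78°  ·
antipodal pairs: 10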